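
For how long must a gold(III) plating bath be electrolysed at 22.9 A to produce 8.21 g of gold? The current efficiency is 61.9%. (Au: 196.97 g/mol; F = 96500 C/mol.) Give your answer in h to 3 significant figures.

n(Au) = 8.21 / 196.97 = 0.04168 mol
Au³⁺ + 3e⁻ → Au, so n(e⁻) = 3 × 0.04168 = 0.1250 mol
Q = 0.1250 × 96500 / 0.619 = 19490 C
t = Q / I = 19490 / 22.9 = 851.1 s = 0.236 h

0.236 h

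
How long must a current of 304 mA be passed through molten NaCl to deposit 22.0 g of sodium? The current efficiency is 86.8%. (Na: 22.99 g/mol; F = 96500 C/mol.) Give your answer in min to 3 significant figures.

5830 min

n(Na) = 22.0 / 22.99 = 0.9569 mol
Na⁺ + e⁻ → Na, so n(e⁻) = 0.9569 mol
Q = 0.9569 × 96500 / 0.868 = 1.064×10^5 C
t = Q / I = 1.064×10^5 / 0.304 = 3.500×10^5 s = 5830 min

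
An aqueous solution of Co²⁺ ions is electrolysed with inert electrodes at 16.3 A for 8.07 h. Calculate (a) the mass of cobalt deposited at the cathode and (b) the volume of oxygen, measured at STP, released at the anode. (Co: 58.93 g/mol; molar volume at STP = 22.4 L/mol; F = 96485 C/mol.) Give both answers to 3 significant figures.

Q = 16.3 × 29052 = 4.735×10^5 C; n(e⁻) = 4.735×10^5 / 96485 = 4.907 mol
Cathode: Co²⁺ + 2e⁻ → Co → n(Co) = 4.907/2 = 2.454 mol → 145 g
Anode: 2H₂O → O₂ + 4H⁺ + 4e⁻ → n(O₂) = 4.907/4 = 1.227 mol → 27.5 L

145 g Co; 27.5 L O₂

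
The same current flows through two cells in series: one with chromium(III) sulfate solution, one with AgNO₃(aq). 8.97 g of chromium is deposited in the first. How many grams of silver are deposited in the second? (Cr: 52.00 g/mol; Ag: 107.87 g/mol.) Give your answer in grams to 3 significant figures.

55.8 g

n(Cr) = 8.97 / 52.00 = 0.1725 mol
Cr³⁺ + 3e⁻ → Cr, so n(e⁻) = 3 × 0.1725 = 0.5175 mol
The cells are in series, so the same charge (and hence the same n(e⁻) = 0.5175 mol) passes through both.
Ag⁺ + e⁻ → Ag, so n(Ag) = 0.5175 mol
m(Ag) = 0.5175 × 107.87 = 55.8 g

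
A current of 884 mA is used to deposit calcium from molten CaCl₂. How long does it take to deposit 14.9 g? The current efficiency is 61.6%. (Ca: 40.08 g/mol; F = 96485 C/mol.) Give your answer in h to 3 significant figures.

36.6 h

n(Ca) = 14.9 / 40.08 = 0.3718 mol
Ca²⁺ + 2e⁻ → Ca, so n(e⁻) = 2 × 0.3718 = 0.7436 mol
Q = 0.7436 × 96485 / 0.616 = 1.165×10^5 C
t = Q / I = 1.165×10^5 / 0.884 = 1.318×10^5 s = 36.6 h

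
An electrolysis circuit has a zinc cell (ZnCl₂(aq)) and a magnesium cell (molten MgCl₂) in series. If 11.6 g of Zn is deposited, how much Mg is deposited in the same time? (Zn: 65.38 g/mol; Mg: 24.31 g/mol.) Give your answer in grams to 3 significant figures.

n(Zn) = 11.6 / 65.38 = 0.1774 mol
Zn²⁺ + 2e⁻ → Zn, so n(e⁻) = 2 × 0.1774 = 0.3548 mol
Since the cells are in series, n(e⁻) in the Mg cell is also 0.3548 mol.
Mg²⁺ + 2e⁻ → Mg, so n(Mg) = 0.3548 / 2 = 0.1774 mol
m(Mg) = 0.1774 × 24.31 = 4.31 g

4.31 g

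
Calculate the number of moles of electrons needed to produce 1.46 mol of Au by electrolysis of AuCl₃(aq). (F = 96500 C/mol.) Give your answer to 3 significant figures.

Au³⁺ + 3e⁻ → Au, so n(e⁻) = 3 × 1.46 = 4.380 mol

4.38 mol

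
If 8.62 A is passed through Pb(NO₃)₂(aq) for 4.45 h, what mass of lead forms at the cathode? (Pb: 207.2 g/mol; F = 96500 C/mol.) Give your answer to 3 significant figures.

148 g

Q = 8.62 A × 16020 s = 1.381×10^5 C
n(e⁻) = Q/F = 1.381×10^5/96500 = 1.431 mol
Pb²⁺ + 2e⁻ → Pb, so n(Pb) = 1.431 / 2 = 0.7155 mol
m = 0.7155 × 207.2 = 148 g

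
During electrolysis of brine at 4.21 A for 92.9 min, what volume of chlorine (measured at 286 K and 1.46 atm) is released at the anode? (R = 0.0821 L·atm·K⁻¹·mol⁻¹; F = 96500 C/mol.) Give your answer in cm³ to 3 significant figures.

Charge passed = 4.21 × 5574 = 23470 C
n(e⁻) = 23470 / 96500 = 0.2432 mol
2Cl⁻ → Cl₂ + 2e⁻, so n(Cl₂) = 0.2432 / 2 = 0.1216 mol
V = nRT/P = 0.1216 × 0.0821 × 286 / 1.46 = 1.956 L
= 1960 cm³

1960 cm³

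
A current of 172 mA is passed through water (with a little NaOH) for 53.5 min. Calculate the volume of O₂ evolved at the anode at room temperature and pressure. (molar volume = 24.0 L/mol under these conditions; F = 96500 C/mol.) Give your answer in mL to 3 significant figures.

34.3 mL

Q = It = 0.172 × 3210 = 552.1 C
n(e⁻) = Q/F = 552.1/96500 = 0.005721 mol
2H₂O → O₂ + 4H⁺ + 4e⁻, so n(O₂) = 0.005721 / 4 = 0.001430 mol
V = 0.001430 × 24.0 = 0.03432 L
= 34.3 mL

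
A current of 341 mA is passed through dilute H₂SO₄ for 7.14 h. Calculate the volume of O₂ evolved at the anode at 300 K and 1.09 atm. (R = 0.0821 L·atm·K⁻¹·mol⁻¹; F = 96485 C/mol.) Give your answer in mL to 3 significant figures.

513 mL

Q = 0.341 A × 25704 s = 8765 C
n(e⁻) = 8765 / 96485 = 0.09084 mol
2H₂O → O₂ + 4H⁺ + 4e⁻, so n(O₂) = 0.09084 / 4 = 0.02271 mol
V = nRT/P = 0.02271 × 0.0821 × 300 / 1.09 = 0.5132 L
= 513 mL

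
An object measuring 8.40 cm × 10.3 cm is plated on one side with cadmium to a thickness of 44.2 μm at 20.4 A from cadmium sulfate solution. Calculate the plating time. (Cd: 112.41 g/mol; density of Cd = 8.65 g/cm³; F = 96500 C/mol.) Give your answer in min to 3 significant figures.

Plated area = 8.40 × 10.3 = 86.52 cm²
Volume = 86.52 × 44.2×10⁻⁴ cm = 0.3824 cm³
m(Cd) = 0.3824 × 8.65 = 3.308 g
n(Cd) = 3.308 / 112.41 = 0.02943 mol; n(e⁻) = 2 × 0.02943 = 0.05886 mol
Q = 0.05886 × 96500 = 5680 C
t = 5680 / 20.4 = 278.4 s = 4.64 min

4.64 min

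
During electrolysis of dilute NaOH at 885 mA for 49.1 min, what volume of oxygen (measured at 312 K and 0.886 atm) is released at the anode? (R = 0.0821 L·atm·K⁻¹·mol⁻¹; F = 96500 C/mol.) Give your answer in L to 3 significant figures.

0.195 L

Q = It = 0.885 × 2946 = 2607 C
Moles of electrons = 2607 / 96500 = 0.02702 mol
2H₂O → O₂ + 4H⁺ + 4e⁻, so n(O₂) = 0.02702 / 4 = 0.006755 mol
V = nRT/P = 0.006755 × 0.0821 × 312 / 0.886 = 0.1953 L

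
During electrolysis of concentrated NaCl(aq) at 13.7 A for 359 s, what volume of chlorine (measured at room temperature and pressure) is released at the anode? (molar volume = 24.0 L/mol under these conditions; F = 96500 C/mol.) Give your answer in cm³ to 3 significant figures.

Q = It = 13.7 × 359 = 4918 C
Moles of electrons = 4918 / 96500 = 0.05096 mol
2Cl⁻ → Cl₂ + 2e⁻, so n(Cl₂) = 0.05096 / 2 = 0.02548 mol
V = 0.02548 × 24.0 = 0.6115 L
= 612 cm³

612 cm³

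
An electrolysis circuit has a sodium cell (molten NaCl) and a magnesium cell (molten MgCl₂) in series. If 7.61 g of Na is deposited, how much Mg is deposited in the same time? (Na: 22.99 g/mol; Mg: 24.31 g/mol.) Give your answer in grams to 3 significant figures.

n(Na) = 7.61 / 22.99 = 0.3310 mol
Na⁺ + e⁻ → Na, so n(e⁻) = 0.3310 mol
Since the cells are in series, n(e⁻) in the Mg cell is also 0.3310 mol.
Mg²⁺ + 2e⁻ → Mg, so n(Mg) = 0.3310 / 2 = 0.1655 mol
m(Mg) = 0.1655 × 24.31 = 4.02 g

4.02 g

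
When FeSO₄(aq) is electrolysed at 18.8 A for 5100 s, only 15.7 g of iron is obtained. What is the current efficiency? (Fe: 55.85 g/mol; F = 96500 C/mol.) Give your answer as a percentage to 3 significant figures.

Q = 18.8 × 5100 = 95880 C
n(e⁻) = 95880 / 96500 = 0.9936 mol
Fe²⁺ + 2e⁻ → Fe, so theoretical n(Fe) = 0.4968 mol → 27.75 g
Efficiency = 15.7 / 27.75 = 0.5658 = 56.6%

56.6%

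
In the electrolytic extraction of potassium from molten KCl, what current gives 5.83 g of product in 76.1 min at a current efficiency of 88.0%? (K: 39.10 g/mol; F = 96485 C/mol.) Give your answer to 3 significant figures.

n(K) = 5.83 / 39.10 = 0.1491 mol
K⁺ + e⁻ → K, so n(e⁻) = 0.1491 mol
Q = 0.1491 × 96485 / 0.880 = 16350 C
I = Q / t = 16350 / 4566 s = 3.58 A

3.58 A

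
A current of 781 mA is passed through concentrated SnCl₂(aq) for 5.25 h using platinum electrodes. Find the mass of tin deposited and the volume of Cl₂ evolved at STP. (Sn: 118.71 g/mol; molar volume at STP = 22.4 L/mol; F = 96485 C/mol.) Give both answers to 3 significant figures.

Q = 0.781 × 18900 = 14760 C; n(e⁻) = 14760 / 96485 = 0.1530 mol
Cathode: Sn²⁺ + 2e⁻ → Sn → n(Sn) = 0.1530/2 = 0.07650 mol → 9.08 g
Anode: 2Cl⁻ → Cl₂ + 2e⁻ → n(Cl₂) = 0.1530/2 = 0.07650 mol → 1.71 L

9.08 g Sn; 1.71 L Cl₂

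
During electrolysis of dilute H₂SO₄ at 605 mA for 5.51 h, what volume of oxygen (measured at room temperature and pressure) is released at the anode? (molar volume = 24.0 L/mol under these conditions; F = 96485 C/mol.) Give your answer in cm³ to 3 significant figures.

Q = 0.605 A × 19836 s = 12000 C
n(e⁻) = 12000 / 96485 = 0.1244 mol
2H₂O → O₂ + 4H⁺ + 4e⁻, so n(O₂) = 0.1244 / 4 = 0.03110 mol
V = 0.03110 × 24.0 = 0.7464 L
= 746 cm³

746 cm³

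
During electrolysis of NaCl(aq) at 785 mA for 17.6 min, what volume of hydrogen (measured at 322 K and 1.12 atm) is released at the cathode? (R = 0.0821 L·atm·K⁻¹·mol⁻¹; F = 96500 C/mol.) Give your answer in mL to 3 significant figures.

101 mL

Q = 0.785 A × 1056 s = 829.0 C
n(e⁻) = 829.0 / 96500 = 0.008591 mol
2H⁺ + 2e⁻ → H₂, so n(H₂) = 0.008591 / 2 = 0.004296 mol
V = nRT/P = 0.004296 × 0.0821 × 322 / 1.12 = 0.1014 L
= 101 mL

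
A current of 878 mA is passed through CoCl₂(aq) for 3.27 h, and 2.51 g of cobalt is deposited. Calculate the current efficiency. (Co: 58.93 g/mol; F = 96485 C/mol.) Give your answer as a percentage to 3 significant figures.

79.5%

Q = 0.878 × 11772 = 10340 C
n(e⁻) = 10340 / 96485 = 0.1072 mol
Co²⁺ + 2e⁻ → Co, so theoretical n(Co) = 0.05360 mol → 3.159 g
Efficiency = 2.51 / 3.159 = 0.7946 = 79.5%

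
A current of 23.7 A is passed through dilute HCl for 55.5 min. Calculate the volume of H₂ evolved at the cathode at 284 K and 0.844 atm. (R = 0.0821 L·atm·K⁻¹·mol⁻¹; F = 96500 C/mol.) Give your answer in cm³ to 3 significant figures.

11300 cm³

Q = It = 23.7 × 3330 = 78920 C
Moles of electrons = 78920 / 96500 = 0.8178 mol
2H⁺ + 2e⁻ → H₂, so n(H₂) = 0.8178 / 2 = 0.4089 mol
V = nRT/P = 0.4089 × 0.0821 × 284 / 0.844 = 11.30 L
= 11300 cm³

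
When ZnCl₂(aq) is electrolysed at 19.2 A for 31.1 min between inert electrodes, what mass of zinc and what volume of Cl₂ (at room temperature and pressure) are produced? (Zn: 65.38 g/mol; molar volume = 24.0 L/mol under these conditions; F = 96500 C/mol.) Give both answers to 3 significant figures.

Q = 19.2 × 1866 = 35830 C; n(e⁻) = 35830 / 96500 = 0.3713 mol
Cathode: Zn²⁺ + 2e⁻ → Zn → n(Zn) = 0.3713/2 = 0.1857 mol → 12.1 g
Anode: 2Cl⁻ → Cl₂ + 2e⁻ → n(Cl₂) = 0.3713/2 = 0.1857 mol → 4.46 L

12.1 g Zn; 4.46 L Cl₂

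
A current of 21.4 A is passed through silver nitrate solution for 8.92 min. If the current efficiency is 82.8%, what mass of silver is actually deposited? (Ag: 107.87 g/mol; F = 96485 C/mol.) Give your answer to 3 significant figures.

10.6 g

Q = 21.4 × 535.2 = 11450 C
n(e⁻) = 11450 / 96485 = 0.1187 mol
Ag⁺ + e⁻ → Ag, so theoretical m(Ag) = 0.1187 × 107.87 = 12.80 g
Actual mass = 82.8% × 12.80 = 10.6 g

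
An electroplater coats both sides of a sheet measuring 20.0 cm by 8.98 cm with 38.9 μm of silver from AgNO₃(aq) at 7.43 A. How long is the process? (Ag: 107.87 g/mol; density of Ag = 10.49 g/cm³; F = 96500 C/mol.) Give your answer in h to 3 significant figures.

Plated area = 2 × 20.0 × 8.98 = 359.2 cm²
Volume = 359.2 × 38.9×10⁻⁴ cm = 1.397 cm³
m(Ag) = 1.397 × 10.49 = 14.65 g
n(Ag) = 14.65 / 107.87 = 0.1358 mol; n(e⁻) = 0.1358 mol
Q = 0.1358 × 96500 = 13100 C
t = 13100 / 7.43 = 1763 s = 0.490 h

0.490 h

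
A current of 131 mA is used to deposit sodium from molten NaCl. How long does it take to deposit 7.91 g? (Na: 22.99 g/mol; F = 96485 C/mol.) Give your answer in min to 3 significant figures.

n(Na) = 7.91 / 22.99 = 0.3441 mol
Na⁺ + e⁻ → Na, so n(e⁻) = 0.3441 mol
Q = 0.3441 × 96485 = 33200 C
t = Q / I = 33200 / 0.131 = 2.534×10^5 s = 4220 min

4220 min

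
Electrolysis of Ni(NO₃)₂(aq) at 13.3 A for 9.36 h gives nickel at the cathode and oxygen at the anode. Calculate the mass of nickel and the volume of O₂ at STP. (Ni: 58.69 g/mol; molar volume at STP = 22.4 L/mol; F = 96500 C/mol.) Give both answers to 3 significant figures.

136 g Ni; 26.0 L O₂

Q = 13.3 × 33696 = 4.482×10^5 C; n(e⁻) = 4.482×10^5 / 96500 = 4.645 mol
Cathode: Ni²⁺ + 2e⁻ → Ni → n(Ni) = 4.645/2 = 2.323 mol → 136 g
Anode: 2H₂O → O₂ + 4H⁺ + 4e⁻ → n(O₂) = 4.645/4 = 1.161 mol → 26.0 L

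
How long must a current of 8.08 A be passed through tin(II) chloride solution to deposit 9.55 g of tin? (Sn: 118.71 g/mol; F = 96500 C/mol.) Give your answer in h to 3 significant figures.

0.534 h

n(Sn) = 9.55 / 118.71 = 0.08045 mol
Sn²⁺ + 2e⁻ → Sn, so n(e⁻) = 2 × 0.08045 = 0.1609 mol
Q = 0.1609 × 96500 = 15530 C
t = Q / I = 15530 / 8.08 = 1922 s = 0.534 h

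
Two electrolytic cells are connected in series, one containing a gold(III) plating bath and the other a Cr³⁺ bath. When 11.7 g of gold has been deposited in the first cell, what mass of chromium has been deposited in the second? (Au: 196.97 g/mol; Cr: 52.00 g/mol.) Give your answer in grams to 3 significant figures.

n(Au) = 11.7 / 196.97 = 0.05940 mol
Au³⁺ + 3e⁻ → Au, so n(e⁻) = 3 × 0.05940 = 0.1782 mol
In series, the same 0.1782 mol of electrons flows through the second cell.
Cr³⁺ + 3e⁻ → Cr, so n(Cr) = 0.1782 / 3 = 0.05940 mol
m(Cr) = 0.05940 × 52.00 = 3.09 g

3.09 g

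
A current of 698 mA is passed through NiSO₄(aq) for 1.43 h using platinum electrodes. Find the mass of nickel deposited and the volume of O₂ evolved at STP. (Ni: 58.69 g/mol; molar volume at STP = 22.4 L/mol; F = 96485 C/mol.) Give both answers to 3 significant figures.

Q = 0.698 × 5148 = 3593 C; n(e⁻) = 3593 / 96485 = 0.03724 mol
Cathode: Ni²⁺ + 2e⁻ → Ni → n(Ni) = 0.03724/2 = 0.01862 mol → 1.09 g
Anode: 2H₂O → O₂ + 4H⁺ + 4e⁻ → n(O₂) = 0.03724/4 = 0.009310 mol → 0.209 L

1.09 g Ni; 0.209 L O₂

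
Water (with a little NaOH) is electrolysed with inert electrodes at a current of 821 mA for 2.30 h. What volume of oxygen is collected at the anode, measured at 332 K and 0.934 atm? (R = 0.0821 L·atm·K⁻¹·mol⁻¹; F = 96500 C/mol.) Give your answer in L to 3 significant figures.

0.514 L

Q = It = 0.821 × 8280 = 6798 C
n(e⁻) = Q/F = 6798/96500 = 0.07045 mol
2H₂O → O₂ + 4H⁺ + 4e⁻, so n(O₂) = 0.07045 / 4 = 0.01761 mol
V = nRT/P = 0.01761 × 0.0821 × 332 / 0.934 = 0.5139 L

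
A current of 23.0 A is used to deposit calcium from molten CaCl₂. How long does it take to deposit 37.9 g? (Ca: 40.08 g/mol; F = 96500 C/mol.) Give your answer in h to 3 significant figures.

n(Ca) = 37.9 / 40.08 = 0.9456 mol
Ca²⁺ + 2e⁻ → Ca, so n(e⁻) = 2 × 0.9456 = 1.891 mol
Q = 1.891 × 96500 = 1.825×10^5 C
t = Q / I = 1.825×10^5 / 23.0 = 7935 s = 2.20 h

2.20 h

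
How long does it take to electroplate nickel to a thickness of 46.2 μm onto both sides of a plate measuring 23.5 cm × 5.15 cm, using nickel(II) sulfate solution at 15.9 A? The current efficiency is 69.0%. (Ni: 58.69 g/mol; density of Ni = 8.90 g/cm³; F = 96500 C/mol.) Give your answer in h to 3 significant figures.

0.829 h

Plated area = 2 × 23.5 × 5.15 = 242.1 cm²
Volume = 242.1 × 46.2×10⁻⁴ cm = 1.119 cm³
m(Ni) = 1.119 × 8.90 = 9.959 g
n(Ni) = 9.959 / 58.69 = 0.1697 mol; n(e⁻) = 2 × 0.1697 = 0.3394 mol
Q = 0.3394 × 96500 / 0.690 = 47470 C
t = 47470 / 15.9 = 2986 s = 0.829 h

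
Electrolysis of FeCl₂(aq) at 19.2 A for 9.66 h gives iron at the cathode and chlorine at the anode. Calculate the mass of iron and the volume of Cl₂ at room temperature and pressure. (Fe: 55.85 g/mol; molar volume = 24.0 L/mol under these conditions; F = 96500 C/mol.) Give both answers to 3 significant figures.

Q = 19.2 × 34776 = 6.677×10^5 C; n(e⁻) = 6.677×10^5 / 96500 = 6.919 mol
Cathode: Fe²⁺ + 2e⁻ → Fe → n(Fe) = 6.919/2 = 3.460 mol → 193 g
Anode: 2Cl⁻ → Cl₂ + 2e⁻ → n(Cl₂) = 6.919/2 = 3.460 mol → 83.0 L

193 g Fe; 83.0 L Cl₂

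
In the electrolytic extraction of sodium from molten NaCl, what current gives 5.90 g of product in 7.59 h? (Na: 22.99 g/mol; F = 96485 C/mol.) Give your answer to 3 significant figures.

n(Na) = 5.90 / 22.99 = 0.2566 mol
Na⁺ + e⁻ → Na, so n(e⁻) = 0.2566 mol
Q = 0.2566 × 96485 = 24760 C
I = Q / t = 24760 / 27324 s = 0.906 A

0.906 A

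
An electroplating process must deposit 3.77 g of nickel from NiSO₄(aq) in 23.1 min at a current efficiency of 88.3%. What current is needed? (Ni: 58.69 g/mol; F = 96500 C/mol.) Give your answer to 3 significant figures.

n(Ni) = 3.77 / 58.69 = 0.06424 mol
Ni²⁺ + 2e⁻ → Ni, so n(e⁻) = 2 × 0.06424 = 0.1285 mol
Q = 0.1285 × 96500 / 0.883 = 14040 C
I = Q / t = 14040 / 1386 s = 10.1 A

10.1 A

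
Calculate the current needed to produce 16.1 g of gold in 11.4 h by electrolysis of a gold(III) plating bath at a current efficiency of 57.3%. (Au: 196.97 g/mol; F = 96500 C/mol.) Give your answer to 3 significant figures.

n(Au) = 16.1 / 196.97 = 0.08174 mol
Au³⁺ + 3e⁻ → Au, so n(e⁻) = 3 × 0.08174 = 0.2452 mol
Q = 0.2452 × 96500 / 0.573 = 41290 C
I = Q / t = 41290 / 41040 s = 1.01 A

1.01 A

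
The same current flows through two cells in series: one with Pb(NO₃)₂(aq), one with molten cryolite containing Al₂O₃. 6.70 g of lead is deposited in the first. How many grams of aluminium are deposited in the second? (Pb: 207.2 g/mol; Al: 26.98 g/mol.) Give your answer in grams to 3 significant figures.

0.582 g

n(Pb) = 6.70 / 207.2 = 0.03234 mol
Pb²⁺ + 2e⁻ → Pb, so n(e⁻) = 2 × 0.03234 = 0.06468 mol
In series, the same 0.06468 mol of electrons flows through the second cell.
Al³⁺ + 3e⁻ → Al, so n(Al) = 0.06468 / 3 = 0.02156 mol
m(Al) = 0.02156 × 26.98 = 0.582 g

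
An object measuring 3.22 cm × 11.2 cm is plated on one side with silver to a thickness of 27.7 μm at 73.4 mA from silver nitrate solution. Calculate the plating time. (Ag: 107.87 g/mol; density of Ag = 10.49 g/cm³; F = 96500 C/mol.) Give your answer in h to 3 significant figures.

3.55 h

Plated area = 3.22 × 11.2 = 36.06 cm²
Volume = 36.06 × 27.7×10⁻⁴ cm = 0.09989 cm³
m(Ag) = 0.09989 × 10.49 = 1.048 g
n(Ag) = 1.048 / 107.87 = 0.009715 mol; n(e⁻) = 0.009715 mol
Q = 0.009715 × 96500 = 937.5 C
t = 937.5 / 0.0734 = 12770 s = 3.55 h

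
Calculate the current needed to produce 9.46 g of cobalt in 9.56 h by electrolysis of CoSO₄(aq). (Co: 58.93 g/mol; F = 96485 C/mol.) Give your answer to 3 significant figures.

n(Co) = 9.46 / 58.93 = 0.1605 mol
Co²⁺ + 2e⁻ → Co, so n(e⁻) = 2 × 0.1605 = 0.3210 mol
Q = 0.3210 × 96485 = 30970 C
I = Q / t = 30970 / 34416 s = 0.900 A

0.900 A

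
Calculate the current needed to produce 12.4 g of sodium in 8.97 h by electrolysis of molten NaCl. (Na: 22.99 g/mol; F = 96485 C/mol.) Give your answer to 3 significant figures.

1.61 A

n(Na) = 12.4 / 22.99 = 0.5394 mol
Na⁺ + e⁻ → Na, so n(e⁻) = 0.5394 mol
Q = 0.5394 × 96485 = 52040 C
I = Q / t = 52040 / 32292 s = 1.61 A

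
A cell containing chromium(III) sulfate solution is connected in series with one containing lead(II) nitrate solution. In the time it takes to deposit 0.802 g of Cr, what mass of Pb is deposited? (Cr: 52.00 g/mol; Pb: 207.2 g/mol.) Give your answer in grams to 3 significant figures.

n(Cr) = 0.802 / 52.00 = 0.01542 mol
Cr³⁺ + 3e⁻ → Cr, so n(e⁻) = 3 × 0.01542 = 0.04626 mol
Same current for the same time ⇒ same n(e⁻) = 0.04626 mol in both cells.
Pb²⁺ + 2e⁻ → Pb, so n(Pb) = 0.04626 / 2 = 0.02313 mol
m(Pb) = 0.02313 × 207.2 = 4.79 g

4.79 g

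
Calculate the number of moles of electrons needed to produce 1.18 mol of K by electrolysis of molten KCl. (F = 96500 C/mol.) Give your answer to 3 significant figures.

1.18 mol

K⁺ + e⁻ → K, so n(e⁻) = 1 × 1.18 = 1.180 mol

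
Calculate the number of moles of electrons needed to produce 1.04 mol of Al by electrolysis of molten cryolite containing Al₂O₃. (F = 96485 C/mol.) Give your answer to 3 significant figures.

3.12 mol

Al³⁺ + 3e⁻ → Al, so n(e⁻) = 3 × 1.04 = 3.120 mol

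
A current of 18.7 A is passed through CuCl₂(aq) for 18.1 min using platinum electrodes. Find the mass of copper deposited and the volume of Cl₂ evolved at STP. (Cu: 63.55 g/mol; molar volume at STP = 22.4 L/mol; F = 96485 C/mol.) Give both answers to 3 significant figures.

Q = 18.7 × 1086 = 20310 C; n(e⁻) = 20310 / 96485 = 0.2105 mol
Cathode: Cu²⁺ + 2e⁻ → Cu → n(Cu) = 0.2105/2 = 0.1053 mol → 6.69 g
Anode: 2Cl⁻ → Cl₂ + 2e⁻ → n(Cl₂) = 0.2105/2 = 0.1053 mol → 2.36 L

6.69 g Cu; 2.36 L Cl₂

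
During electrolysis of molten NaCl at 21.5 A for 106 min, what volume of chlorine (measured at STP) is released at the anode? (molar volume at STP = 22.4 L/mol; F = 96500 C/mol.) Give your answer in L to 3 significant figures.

Charge passed = 21.5 × 6360 = 1.367×10^5 C
n(e⁻) = 1.367×10^5 / 96500 = 1.417 mol
2Cl⁻ → Cl₂ + 2e⁻, so n(Cl₂) = 1.417 / 2 = 0.7085 mol
V = 0.7085 × 22.4 = 15.87 L

15.9 L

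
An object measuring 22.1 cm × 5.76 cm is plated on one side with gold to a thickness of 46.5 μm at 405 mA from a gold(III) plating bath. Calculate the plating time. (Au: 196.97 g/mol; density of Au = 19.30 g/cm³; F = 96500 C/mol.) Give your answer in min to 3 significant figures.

Plated area = 22.1 × 5.76 = 127.3 cm²
Volume = 127.3 × 46.5×10⁻⁴ cm = 0.5919 cm³
m(Au) = 0.5919 × 19.30 = 11.42 g
n(Au) = 11.42 / 196.97 = 0.05798 mol; n(e⁻) = 3 × 0.05798 = 0.1739 mol
Q = 0.1739 × 96500 = 16780 C
t = 16780 / 0.405 = 41430 s = 691 min

691 min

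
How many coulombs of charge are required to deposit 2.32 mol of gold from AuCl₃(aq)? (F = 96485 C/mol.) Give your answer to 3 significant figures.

6.72×10^5 C

Au³⁺ + 3e⁻ → Au, so n(e⁻) = 3 × 2.32 = 6.960 mol
Q = 6.960 × 96485 = 6.715×10^5 C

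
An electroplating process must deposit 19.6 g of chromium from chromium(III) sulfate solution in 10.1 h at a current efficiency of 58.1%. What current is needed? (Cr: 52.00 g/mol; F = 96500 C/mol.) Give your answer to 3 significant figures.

5.17 A

n(Cr) = 19.6 / 52.00 = 0.3769 mol
Cr³⁺ + 3e⁻ → Cr, so n(e⁻) = 3 × 0.3769 = 1.131 mol
Q = 1.131 × 96500 / 0.581 = 1.879×10^5 C
I = Q / t = 1.879×10^5 / 36360 s = 5.17 A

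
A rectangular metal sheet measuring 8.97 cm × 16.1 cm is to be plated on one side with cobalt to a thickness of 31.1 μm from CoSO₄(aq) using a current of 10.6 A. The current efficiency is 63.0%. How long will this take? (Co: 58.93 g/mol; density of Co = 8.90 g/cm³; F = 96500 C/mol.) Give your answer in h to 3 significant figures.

Plated area = 8.97 × 16.1 = 144.4 cm²
Volume = 144.4 × 31.1×10⁻⁴ cm = 0.4491 cm³
m(Co) = 0.4491 × 8.90 = 3.997 g
n(Co) = 3.997 / 58.93 = 0.06783 mol; n(e⁻) = 2 × 0.06783 = 0.1357 mol
Q = 0.1357 × 96500 / 0.630 = 20790 C
t = 20790 / 10.6 = 1961 s = 0.545 h

0.545 h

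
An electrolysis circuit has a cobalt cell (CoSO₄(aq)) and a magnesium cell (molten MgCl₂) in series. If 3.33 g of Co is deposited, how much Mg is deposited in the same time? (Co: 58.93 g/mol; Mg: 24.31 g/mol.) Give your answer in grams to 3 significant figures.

1.37 g

n(Co) = 3.33 / 58.93 = 0.05651 mol
Co²⁺ + 2e⁻ → Co, so n(e⁻) = 2 × 0.05651 = 0.1130 mol
In series, the same 0.1130 mol of electrons flows through the second cell.
Mg²⁺ + 2e⁻ → Mg, so n(Mg) = 0.1130 / 2 = 0.05650 mol
m(Mg) = 0.05650 × 24.31 = 1.37 g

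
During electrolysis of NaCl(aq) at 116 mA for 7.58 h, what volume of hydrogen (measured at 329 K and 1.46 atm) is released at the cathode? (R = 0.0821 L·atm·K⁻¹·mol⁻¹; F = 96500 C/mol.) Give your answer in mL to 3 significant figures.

303 mL

Q = It = 0.116 × 27288 = 3165 C
n(e⁻) = Q/F = 3165/96500 = 0.03280 mol
2H⁺ + 2e⁻ → H₂, so n(H₂) = 0.03280 / 2 = 0.01640 mol
V = nRT/P = 0.01640 × 0.0821 × 329 / 1.46 = 0.3034 L
= 303 mL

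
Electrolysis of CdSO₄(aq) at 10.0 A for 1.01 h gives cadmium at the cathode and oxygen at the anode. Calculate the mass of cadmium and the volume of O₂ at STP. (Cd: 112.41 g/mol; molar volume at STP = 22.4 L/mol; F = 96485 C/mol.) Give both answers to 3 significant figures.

Q = 10.0 × 3636 = 36360 C; n(e⁻) = 36360 / 96485 = 0.3768 mol
Cathode: Cd²⁺ + 2e⁻ → Cd → n(Cd) = 0.3768/2 = 0.1884 mol → 21.2 g
Anode: 2H₂O → O₂ + 4H⁺ + 4e⁻ → n(O₂) = 0.3768/4 = 0.09420 mol → 2.11 L

21.2 g Cd; 2.11 L O₂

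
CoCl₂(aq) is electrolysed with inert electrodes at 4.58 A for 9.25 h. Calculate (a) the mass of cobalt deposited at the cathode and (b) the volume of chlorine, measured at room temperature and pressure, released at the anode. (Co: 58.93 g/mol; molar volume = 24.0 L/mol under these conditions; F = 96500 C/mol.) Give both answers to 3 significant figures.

Q = 4.58 × 33300 = 1.525×10^5 C; n(e⁻) = 1.525×10^5 / 96500 = 1.580 mol
Cathode: Co²⁺ + 2e⁻ → Co → n(Co) = 1.580/2 = 0.7900 mol → 46.6 g
Anode: 2Cl⁻ → Cl₂ + 2e⁻ → n(Cl₂) = 1.580/2 = 0.7900 mol → 19.0 L

46.6 g Co; 19.0 L Cl₂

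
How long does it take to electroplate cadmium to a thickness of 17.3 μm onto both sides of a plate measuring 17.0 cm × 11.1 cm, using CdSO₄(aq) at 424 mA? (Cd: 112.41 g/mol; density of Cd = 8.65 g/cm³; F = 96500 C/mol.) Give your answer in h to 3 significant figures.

6.35 h

Plated area = 2 × 17.0 × 11.1 = 377.4 cm²
Volume = 377.4 × 17.3×10⁻⁴ cm = 0.6529 cm³
m(Cd) = 0.6529 × 8.65 = 5.648 g
n(Cd) = 5.648 / 112.41 = 0.05024 mol; n(e⁻) = 2 × 0.05024 = 0.1005 mol
Q = 0.1005 × 96500 = 9698 C
t = 9698 / 0.424 = 22870 s = 6.35 h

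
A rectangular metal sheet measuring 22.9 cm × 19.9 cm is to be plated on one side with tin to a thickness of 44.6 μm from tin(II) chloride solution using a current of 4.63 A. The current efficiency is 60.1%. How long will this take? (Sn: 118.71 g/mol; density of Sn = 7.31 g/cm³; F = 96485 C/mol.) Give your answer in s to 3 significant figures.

Plated area = 22.9 × 19.9 = 455.7 cm²
Volume = 455.7 × 44.6×10⁻⁴ cm = 2.032 cm³
m(Sn) = 2.032 × 7.31 = 14.85 g
n(Sn) = 14.85 / 118.71 = 0.1251 mol; n(e⁻) = 2 × 0.1251 = 0.2502 mol
Q = 0.2502 × 96485 / 0.601 = 40170 C
t = 40170 / 4.63 = 8676 s

8680 s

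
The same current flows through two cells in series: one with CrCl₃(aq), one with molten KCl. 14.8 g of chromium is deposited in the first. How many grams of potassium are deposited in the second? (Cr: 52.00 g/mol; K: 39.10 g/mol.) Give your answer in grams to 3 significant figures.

33.4 g

n(Cr) = 14.8 / 52.00 = 0.2846 mol
Cr³⁺ + 3e⁻ → Cr, so n(e⁻) = 3 × 0.2846 = 0.8538 mol
Same current for the same time ⇒ same n(e⁻) = 0.8538 mol in both cells.
K⁺ + e⁻ → K, so n(K) = 0.8538 mol
m(K) = 0.8538 × 39.10 = 33.4 g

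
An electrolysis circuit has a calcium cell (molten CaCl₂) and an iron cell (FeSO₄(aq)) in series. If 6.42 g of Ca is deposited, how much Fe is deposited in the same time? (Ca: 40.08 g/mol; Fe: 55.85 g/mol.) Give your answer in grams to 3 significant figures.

8.95 g

n(Ca) = 6.42 / 40.08 = 0.1602 mol
Ca²⁺ + 2e⁻ → Ca, so n(e⁻) = 2 × 0.1602 = 0.3204 mol
In series, the same 0.3204 mol of electrons flows through the second cell.
Fe²⁺ + 2e⁻ → Fe, so n(Fe) = 0.3204 / 2 = 0.1602 mol
m(Fe) = 0.1602 × 55.85 = 8.95 g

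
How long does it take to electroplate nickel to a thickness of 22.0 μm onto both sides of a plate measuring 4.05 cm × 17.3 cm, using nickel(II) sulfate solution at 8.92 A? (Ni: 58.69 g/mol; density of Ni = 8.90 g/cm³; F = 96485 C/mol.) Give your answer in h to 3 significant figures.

Plated area = 2 × 4.05 × 17.3 = 140.1 cm²
Volume = 140.1 × 22.0×10⁻⁴ cm = 0.3082 cm³
m(Ni) = 0.3082 × 8.90 = 2.743 g
n(Ni) = 2.743 / 58.69 = 0.04674 mol; n(e⁻) = 2 × 0.04674 = 0.09348 mol
Q = 0.09348 × 96485 = 9019 C
t = 9019 / 8.92 = 1011 s = 0.281 h

0.281 h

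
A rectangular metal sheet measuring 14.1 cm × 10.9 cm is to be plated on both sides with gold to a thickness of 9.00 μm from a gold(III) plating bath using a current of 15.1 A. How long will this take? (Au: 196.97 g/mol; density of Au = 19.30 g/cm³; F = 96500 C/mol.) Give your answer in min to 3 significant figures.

8.66 min

Plated area = 2 × 14.1 × 10.9 = 307.4 cm²
Volume = 307.4 × 9.00×10⁻⁴ cm = 0.2767 cm³
m(Au) = 0.2767 × 19.30 = 5.340 g
n(Au) = 5.340 / 196.97 = 0.02711 mol; n(e⁻) = 3 × 0.02711 = 0.08133 mol
Q = 0.08133 × 96500 = 7848 C
t = 7848 / 15.1 = 519.7 s = 8.66 min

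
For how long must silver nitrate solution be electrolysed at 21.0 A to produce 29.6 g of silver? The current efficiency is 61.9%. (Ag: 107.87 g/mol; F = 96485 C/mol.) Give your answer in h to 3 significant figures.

n(Ag) = 29.6 / 107.87 = 0.2744 mol
Ag⁺ + e⁻ → Ag, so n(e⁻) = 0.2744 mol
Q = 0.2744 × 96485 / 0.619 = 42770 C
t = Q / I = 42770 / 21.0 = 2037 s = 0.566 h

0.566 h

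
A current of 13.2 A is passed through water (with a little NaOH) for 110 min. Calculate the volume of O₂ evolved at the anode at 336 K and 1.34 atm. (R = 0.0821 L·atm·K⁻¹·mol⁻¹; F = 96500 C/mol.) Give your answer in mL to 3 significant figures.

4650 mL

Charge passed = 13.2 × 6600 = 87120 C
n(e⁻) = Q/F = 87120/96500 = 0.9028 mol
2H₂O → O₂ + 4H⁺ + 4e⁻, so n(O₂) = 0.9028 / 4 = 0.2257 mol
V = nRT/P = 0.2257 × 0.0821 × 336 / 1.34 = 4.646 L
= 4650 mL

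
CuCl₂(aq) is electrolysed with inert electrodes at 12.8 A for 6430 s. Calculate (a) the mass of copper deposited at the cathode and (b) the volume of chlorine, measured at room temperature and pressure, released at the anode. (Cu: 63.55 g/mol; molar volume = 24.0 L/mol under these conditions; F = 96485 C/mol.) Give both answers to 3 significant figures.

27.1 g Cu; 10.2 L Cl₂

Q = 12.8 × 6430 = 82300 C; n(e⁻) = 82300 / 96485 = 0.8530 mol
Cathode: Cu²⁺ + 2e⁻ → Cu → n(Cu) = 0.8530/2 = 0.4265 mol → 27.1 g
Anode: 2Cl⁻ → Cl₂ + 2e⁻ → n(Cl₂) = 0.8530/2 = 0.4265 mol → 10.2 L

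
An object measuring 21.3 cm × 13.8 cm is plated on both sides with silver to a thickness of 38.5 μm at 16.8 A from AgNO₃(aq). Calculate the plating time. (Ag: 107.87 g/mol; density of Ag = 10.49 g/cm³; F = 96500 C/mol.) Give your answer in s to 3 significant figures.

1260 s

Plated area = 2 × 21.3 × 13.8 = 587.9 cm²
Volume = 587.9 × 38.5×10⁻⁴ cm = 2.263 cm³
m(Ag) = 2.263 × 10.49 = 23.74 g
n(Ag) = 23.74 / 107.87 = 0.2201 mol; n(e⁻) = 0.2201 mol
Q = 0.2201 × 96500 = 21240 C
t = 21240 / 16.8 = 1264 s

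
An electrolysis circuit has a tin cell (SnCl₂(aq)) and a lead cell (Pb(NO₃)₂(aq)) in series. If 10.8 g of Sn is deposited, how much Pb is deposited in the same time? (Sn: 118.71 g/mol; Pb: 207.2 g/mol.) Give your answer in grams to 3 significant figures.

18.9 g

n(Sn) = 10.8 / 118.71 = 0.09098 mol
Sn²⁺ + 2e⁻ → Sn, so n(e⁻) = 2 × 0.09098 = 0.1820 mol
The cells are in series, so the same charge (and hence the same n(e⁻) = 0.1820 mol) passes through both.
Pb²⁺ + 2e⁻ → Pb, so n(Pb) = 0.1820 / 2 = 0.09100 mol
m(Pb) = 0.09100 × 207.2 = 18.9 g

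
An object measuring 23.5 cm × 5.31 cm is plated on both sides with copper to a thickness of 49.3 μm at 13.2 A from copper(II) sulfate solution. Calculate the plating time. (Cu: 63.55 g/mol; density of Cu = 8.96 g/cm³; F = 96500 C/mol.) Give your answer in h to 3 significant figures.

0.705 h

Plated area = 2 × 23.5 × 5.31 = 249.6 cm²
Volume = 249.6 × 49.3×10⁻⁴ cm = 1.231 cm³
m(Cu) = 1.231 × 8.96 = 11.03 g
n(Cu) = 11.03 / 63.55 = 0.1736 mol; n(e⁻) = 2 × 0.1736 = 0.3472 mol
Q = 0.3472 × 96500 = 33500 C
t = 33500 / 13.2 = 2538 s = 0.705 h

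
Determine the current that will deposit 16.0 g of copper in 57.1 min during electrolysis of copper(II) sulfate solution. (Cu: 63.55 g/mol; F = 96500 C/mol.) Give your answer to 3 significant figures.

14.2 A

n(Cu) = 16.0 / 63.55 = 0.2518 mol
Cu²⁺ + 2e⁻ → Cu, so n(e⁻) = 2 × 0.2518 = 0.5036 mol
Q = 0.5036 × 96500 = 48600 C
I = Q / t = 48600 / 3426 s = 14.2 A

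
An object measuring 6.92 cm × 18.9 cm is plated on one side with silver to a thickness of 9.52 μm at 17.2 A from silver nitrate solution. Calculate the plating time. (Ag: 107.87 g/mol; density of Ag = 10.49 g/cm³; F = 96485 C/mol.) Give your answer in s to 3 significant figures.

Plated area = 6.92 × 18.9 = 130.8 cm²
Volume = 130.8 × 9.52×10⁻⁴ cm = 0.1245 cm³
m(Ag) = 0.1245 × 10.49 = 1.306 g
n(Ag) = 1.306 / 107.87 = 0.01211 mol; n(e⁻) = 0.01211 mol
Q = 0.01211 × 96485 = 1168 C
t = 1168 / 17.2 = 67.91 s

67.9 s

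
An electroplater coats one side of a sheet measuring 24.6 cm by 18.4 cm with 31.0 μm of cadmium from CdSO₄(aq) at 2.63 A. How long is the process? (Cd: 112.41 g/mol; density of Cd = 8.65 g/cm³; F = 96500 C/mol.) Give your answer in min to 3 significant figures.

Plated area = 24.6 × 18.4 = 452.6 cm²
Volume = 452.6 × 31.0×10⁻⁴ cm = 1.403 cm³
m(Cd) = 1.403 × 8.65 = 12.14 g
n(Cd) = 12.14 / 112.41 = 0.1080 mol; n(e⁻) = 2 × 0.1080 = 0.2160 mol
Q = 0.2160 × 96500 = 20840 C
t = 20840 / 2.63 = 7924 s = 132 min

132 min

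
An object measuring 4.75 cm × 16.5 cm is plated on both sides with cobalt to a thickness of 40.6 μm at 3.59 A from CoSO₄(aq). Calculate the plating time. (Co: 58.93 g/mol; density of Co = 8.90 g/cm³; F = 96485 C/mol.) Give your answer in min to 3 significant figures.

Plated area = 2 × 4.75 × 16.5 = 156.8 cm²
Volume = 156.8 × 40.6×10⁻⁴ cm = 0.6366 cm³
m(Co) = 0.6366 × 8.90 = 5.666 g
n(Co) = 5.666 / 58.93 = 0.09615 mol; n(e⁻) = 2 × 0.09615 = 0.1923 mol
Q = 0.1923 × 96485 = 18550 C
t = 18550 / 3.59 = 5167 s = 86.1 min

86.1 min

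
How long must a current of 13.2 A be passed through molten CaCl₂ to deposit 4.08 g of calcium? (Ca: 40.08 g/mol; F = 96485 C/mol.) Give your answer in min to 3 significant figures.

n(Ca) = 4.08 / 40.08 = 0.1018 mol
Ca²⁺ + 2e⁻ → Ca, so n(e⁻) = 2 × 0.1018 = 0.2036 mol
Q = 0.2036 × 96485 = 19640 C
t = Q / I = 19640 / 13.2 = 1488 s = 24.8 min

24.8 min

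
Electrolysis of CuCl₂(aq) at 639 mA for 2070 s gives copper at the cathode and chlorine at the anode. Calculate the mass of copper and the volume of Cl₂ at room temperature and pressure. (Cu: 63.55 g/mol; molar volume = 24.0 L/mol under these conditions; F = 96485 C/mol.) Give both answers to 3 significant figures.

0.436 g Cu; 0.165 L Cl₂

Q = 0.639 × 2070 = 1323 C; n(e⁻) = 1323 / 96485 = 0.01371 mol
Cathode: Cu²⁺ + 2e⁻ → Cu → n(Cu) = 0.01371/2 = 0.006855 mol → 0.436 g
Anode: 2Cl⁻ → Cl₂ + 2e⁻ → n(Cl₂) = 0.01371/2 = 0.006855 mol → 0.165 L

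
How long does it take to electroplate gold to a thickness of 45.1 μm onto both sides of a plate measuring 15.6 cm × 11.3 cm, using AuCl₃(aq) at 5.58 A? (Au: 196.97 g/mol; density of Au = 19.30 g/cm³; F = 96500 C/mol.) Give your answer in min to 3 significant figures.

135 min

Plated area = 2 × 15.6 × 11.3 = 352.6 cm²
Volume = 352.6 × 45.1×10⁻⁴ cm = 1.590 cm³
m(Au) = 1.590 × 19.30 = 30.69 g
n(Au) = 30.69 / 196.97 = 0.1558 mol; n(e⁻) = 3 × 0.1558 = 0.4674 mol
Q = 0.4674 × 96500 = 45100 C
t = 45100 / 5.58 = 8082 s = 135 min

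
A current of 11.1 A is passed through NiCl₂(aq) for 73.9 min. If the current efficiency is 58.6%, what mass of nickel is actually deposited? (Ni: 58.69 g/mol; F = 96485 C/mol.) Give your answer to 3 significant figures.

8.77 g

Q = 11.1 × 4434 = 49220 C
n(e⁻) = 49220 / 96485 = 0.5101 mol
Ni²⁺ + 2e⁻ → Ni, so theoretical m(Ni) = 0.2551 × 58.69 = 14.97 g
Actual mass = 58.6% × 14.97 = 8.77 g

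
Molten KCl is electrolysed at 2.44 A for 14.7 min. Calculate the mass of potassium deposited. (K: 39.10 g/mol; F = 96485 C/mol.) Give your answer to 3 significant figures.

Q = 2.44 A × 882 s = 2152 C
Moles of electrons = 2152 / 96485 = 0.02230 mol
K⁺ + e⁻ → K, so n(K) = 0.02230 mol
m = 0.02230 × 39.10 = 0.872 g

0.872 g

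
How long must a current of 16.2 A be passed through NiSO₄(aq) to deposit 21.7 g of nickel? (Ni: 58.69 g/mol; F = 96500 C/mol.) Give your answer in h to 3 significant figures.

n(Ni) = 21.7 / 58.69 = 0.3697 mol
Ni²⁺ + 2e⁻ → Ni, so n(e⁻) = 2 × 0.3697 = 0.7394 mol
Q = 0.7394 × 96500 = 71350 C
t = Q / I = 71350 / 16.2 = 4404 s = 1.22 h

1.22 h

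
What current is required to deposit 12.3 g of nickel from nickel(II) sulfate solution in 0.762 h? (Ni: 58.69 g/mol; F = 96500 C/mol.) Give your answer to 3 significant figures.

n(Ni) = 12.3 / 58.69 = 0.2096 mol
Ni²⁺ + 2e⁻ → Ni, so n(e⁻) = 2 × 0.2096 = 0.4192 mol
Q = 0.4192 × 96500 = 40450 C
I = Q / t = 40450 / 2743.2 s = 14.7 A

14.7 A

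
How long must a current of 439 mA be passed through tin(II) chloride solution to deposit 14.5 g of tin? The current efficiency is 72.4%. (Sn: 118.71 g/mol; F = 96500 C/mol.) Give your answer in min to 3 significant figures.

n(Sn) = 14.5 / 118.71 = 0.1221 mol
Sn²⁺ + 2e⁻ → Sn, so n(e⁻) = 2 × 0.1221 = 0.2442 mol
Q = 0.2442 × 96500 / 0.724 = 32550 C
t = Q / I = 32550 / 0.439 = 74150 s = 1240 min

1240 min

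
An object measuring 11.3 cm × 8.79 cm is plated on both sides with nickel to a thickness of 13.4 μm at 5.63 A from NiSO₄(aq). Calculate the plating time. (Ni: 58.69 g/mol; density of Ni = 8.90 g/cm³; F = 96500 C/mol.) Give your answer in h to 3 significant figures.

0.384 h

Plated area = 2 × 11.3 × 8.79 = 198.7 cm²
Volume = 198.7 × 13.4×10⁻⁴ cm = 0.2663 cm³
m(Ni) = 0.2663 × 8.90 = 2.370 g
n(Ni) = 2.370 / 58.69 = 0.04038 mol; n(e⁻) = 2 × 0.04038 = 0.08076 mol
Q = 0.08076 × 96500 = 7793 C
t = 7793 / 5.63 = 1384 s = 0.384 h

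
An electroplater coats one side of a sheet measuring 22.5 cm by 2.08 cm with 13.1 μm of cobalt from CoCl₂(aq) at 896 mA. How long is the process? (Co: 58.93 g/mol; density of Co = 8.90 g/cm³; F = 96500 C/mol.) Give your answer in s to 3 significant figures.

1990 s

Plated area = 22.5 × 2.08 = 46.80 cm²
Volume = 46.80 × 13.1×10⁻⁴ cm = 0.06131 cm³
m(Co) = 0.06131 × 8.90 = 0.5457 g
n(Co) = 0.5457 / 58.93 = 0.009260 mol; n(e⁻) = 2 × 0.009260 = 0.01852 mol
Q = 0.01852 × 96500 = 1787 C
t = 1787 / 0.896 = 1994 s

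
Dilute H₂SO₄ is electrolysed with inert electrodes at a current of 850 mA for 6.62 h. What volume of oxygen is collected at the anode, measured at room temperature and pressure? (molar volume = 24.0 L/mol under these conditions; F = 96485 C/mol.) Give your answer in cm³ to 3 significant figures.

Q = 0.850 A × 23832 s = 20260 C
n(e⁻) = Q/F = 20260/96485 = 0.2100 mol
2H₂O → O₂ + 4H⁺ + 4e⁻, so n(O₂) = 0.2100 / 4 = 0.05250 mol
V = 0.05250 × 24.0 = 1.260 L
= 1260 cm³

1260 cm³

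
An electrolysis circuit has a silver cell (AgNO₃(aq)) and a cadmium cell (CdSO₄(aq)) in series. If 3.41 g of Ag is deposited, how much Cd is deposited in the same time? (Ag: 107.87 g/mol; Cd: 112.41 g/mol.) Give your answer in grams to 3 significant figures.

1.78 g

n(Ag) = 3.41 / 107.87 = 0.03161 mol
Ag⁺ + e⁻ → Ag, so n(e⁻) = 0.03161 mol
Since the cells are in series, n(e⁻) in the Cd cell is also 0.03161 mol.
Cd²⁺ + 2e⁻ → Cd, so n(Cd) = 0.03161 / 2 = 0.01581 mol
m(Cd) = 0.01581 × 112.41 = 1.78 g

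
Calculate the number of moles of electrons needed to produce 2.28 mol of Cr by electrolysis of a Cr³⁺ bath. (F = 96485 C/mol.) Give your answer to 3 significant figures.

6.84 mol

Cr³⁺ + 3e⁻ → Cr, so n(e⁻) = 3 × 2.28 = 6.840 mol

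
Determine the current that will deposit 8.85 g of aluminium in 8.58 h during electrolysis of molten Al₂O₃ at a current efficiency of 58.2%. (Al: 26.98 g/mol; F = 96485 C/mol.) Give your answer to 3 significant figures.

n(Al) = 8.85 / 26.98 = 0.3280 mol
Al³⁺ + 3e⁻ → Al, so n(e⁻) = 3 × 0.3280 = 0.9840 mol
Q = 0.9840 × 96485 / 0.582 = 1.631×10^5 C
I = Q / t = 1.631×10^5 / 30888 s = 5.28 A

5.28 A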